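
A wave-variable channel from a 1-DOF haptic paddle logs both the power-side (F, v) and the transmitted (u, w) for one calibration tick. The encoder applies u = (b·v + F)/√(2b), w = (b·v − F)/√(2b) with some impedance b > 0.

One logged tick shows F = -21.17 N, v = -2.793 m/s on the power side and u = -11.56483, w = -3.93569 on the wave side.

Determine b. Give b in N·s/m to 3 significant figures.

u + w = -15.5005;  u + w = √(2b)·v, so √(2b) = -15.5005/(-2.793) = 5.5498.
b = (√(2b))²/2 = 30.8000/2 = 15.4000.
(Check via u − w = 2F/√(2b): u − w = -7.6291, 2F/√(2b) = -7.6291.)

b = 15.4 N·s/m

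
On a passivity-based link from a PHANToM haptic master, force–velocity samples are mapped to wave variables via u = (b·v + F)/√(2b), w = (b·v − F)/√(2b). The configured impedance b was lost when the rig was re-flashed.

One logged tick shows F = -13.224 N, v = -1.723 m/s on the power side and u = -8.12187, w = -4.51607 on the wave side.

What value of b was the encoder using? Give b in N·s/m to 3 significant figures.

b = 26.9 N·s/m

u + w = -12.63794;  u + w = √(2b)·v, so √(2b) = -12.63794/(-1.723) = 7.33485.
b = (√(2b))²/2 = 53.79997/2 = 26.89998.
(Check via u − w = 2F/√(2b): u − w = -3.60580, 2F/√(2b) = -3.60580.)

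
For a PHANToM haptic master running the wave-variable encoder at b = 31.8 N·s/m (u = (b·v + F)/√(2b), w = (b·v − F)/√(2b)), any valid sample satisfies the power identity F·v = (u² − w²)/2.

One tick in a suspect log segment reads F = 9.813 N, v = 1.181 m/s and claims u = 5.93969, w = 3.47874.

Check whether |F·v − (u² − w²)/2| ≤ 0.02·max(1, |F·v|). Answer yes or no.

yes

F·v = 9.813×1.181 = 11.58915 W.
(u² − w²)/2 = (35.27992 − 12.10163)/2 = 11.58914 W.
|Δ| = 0.00001;  2% of max(1, |F·v|) = 0.23178.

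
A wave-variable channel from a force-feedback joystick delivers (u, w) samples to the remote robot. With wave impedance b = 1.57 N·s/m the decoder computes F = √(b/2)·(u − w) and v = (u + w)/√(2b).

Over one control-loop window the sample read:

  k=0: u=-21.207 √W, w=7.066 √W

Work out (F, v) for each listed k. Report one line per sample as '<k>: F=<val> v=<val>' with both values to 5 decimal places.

0: F=-25.04994 v=-7.98023

k=0: u−w=-28.27300, u+w=-14.14100; √(b/2)=0.88600, √(2b)=1.77200; F=0.88600×(-28.273)=-25.04994, v=-14.14100/1.77200=-7.98023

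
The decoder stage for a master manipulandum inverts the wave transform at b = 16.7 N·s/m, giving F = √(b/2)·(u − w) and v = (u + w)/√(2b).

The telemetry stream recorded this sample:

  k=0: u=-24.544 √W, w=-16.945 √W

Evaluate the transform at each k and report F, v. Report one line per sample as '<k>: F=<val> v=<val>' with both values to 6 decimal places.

0: F=-21.958349 v=-7.178930

k=0: u−w=-7.599000, u+w=-41.489000; √(b/2)=2.889637, √(2b)=5.779273; F=2.889637×(-7.599)=-21.958349, v=-41.489000/5.779273=-7.178930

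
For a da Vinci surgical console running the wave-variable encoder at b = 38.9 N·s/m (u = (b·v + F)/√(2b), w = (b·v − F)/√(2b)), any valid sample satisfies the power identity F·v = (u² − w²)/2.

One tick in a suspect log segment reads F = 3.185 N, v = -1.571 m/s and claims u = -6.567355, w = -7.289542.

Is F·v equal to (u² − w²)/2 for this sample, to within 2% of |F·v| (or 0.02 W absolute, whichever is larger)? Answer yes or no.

yes

F·v = 3.185×(-1.571) = -5.003635 W.
(u² − w²)/2 = (43.130152 − 53.137423)/2 = -5.003635 W.
|Δ| = 0.000000;  2% of max(1, |F·v|) = 0.100073.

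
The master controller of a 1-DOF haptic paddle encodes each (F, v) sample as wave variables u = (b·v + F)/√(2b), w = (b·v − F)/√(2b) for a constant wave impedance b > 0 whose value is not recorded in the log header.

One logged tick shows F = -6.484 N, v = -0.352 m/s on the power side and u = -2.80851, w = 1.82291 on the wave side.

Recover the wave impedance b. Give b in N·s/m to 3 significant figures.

b = 3.92 N·s/m

u + w = -0.9856;  u + w = √(2b)·v, so √(2b) = -0.9856/(-0.352) = 2.8000.
b = (√(2b))²/2 = 7.8400/2 = 3.9200.
(Check via u − w = 2F/√(2b): u − w = -4.6314, 2F/√(2b) = -4.6314.)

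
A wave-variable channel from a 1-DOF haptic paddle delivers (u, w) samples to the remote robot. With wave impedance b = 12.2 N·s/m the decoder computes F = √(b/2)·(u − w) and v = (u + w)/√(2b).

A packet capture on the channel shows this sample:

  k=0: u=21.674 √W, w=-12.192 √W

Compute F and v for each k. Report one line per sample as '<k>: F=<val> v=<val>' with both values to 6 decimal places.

0: F=83.642850 v=1.919575

k=0: u−w=33.866000, u+w=9.482000; √(b/2)=2.469818, √(2b)=4.939636; F=2.469818×33.866=83.642850, v=9.482000/4.939636=1.919575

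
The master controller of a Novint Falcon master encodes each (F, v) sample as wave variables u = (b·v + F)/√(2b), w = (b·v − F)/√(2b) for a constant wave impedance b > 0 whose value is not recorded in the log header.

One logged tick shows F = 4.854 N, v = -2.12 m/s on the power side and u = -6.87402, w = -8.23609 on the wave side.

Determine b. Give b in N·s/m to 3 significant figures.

b = 25.4 N·s/m

u + w = -15.1101;  u + w = √(2b)·v, so √(2b) = -15.1101/(-2.12) = 7.1274.
b = (√(2b))²/2 = 50.8000/2 = 25.4000.
(Check via u − w = 2F/√(2b): u − w = 1.3621, 2F/√(2b) = 1.3621.)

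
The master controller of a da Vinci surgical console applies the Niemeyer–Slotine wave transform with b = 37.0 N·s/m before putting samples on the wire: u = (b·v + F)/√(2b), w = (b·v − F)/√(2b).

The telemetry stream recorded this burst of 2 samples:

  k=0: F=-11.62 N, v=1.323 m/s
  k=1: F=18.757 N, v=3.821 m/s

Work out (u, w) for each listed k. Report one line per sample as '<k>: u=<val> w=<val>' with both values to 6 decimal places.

0: u=4.339641 w=7.041236
1: u=18.615199 w=14.254285

k=0: b·v=37.0×1.323=48.951000; √(2b)=8.602325; u=(48.951000+(-11.62))/8.602325=4.339641, w=(48.951000−(-11.62))/8.602325=7.041236
k=1: b·v=37.0×3.821=141.377000; √(2b)=8.602325; u=(141.377000+18.757)/8.602325=18.615199, w=(141.377000−18.757)/8.602325=14.254285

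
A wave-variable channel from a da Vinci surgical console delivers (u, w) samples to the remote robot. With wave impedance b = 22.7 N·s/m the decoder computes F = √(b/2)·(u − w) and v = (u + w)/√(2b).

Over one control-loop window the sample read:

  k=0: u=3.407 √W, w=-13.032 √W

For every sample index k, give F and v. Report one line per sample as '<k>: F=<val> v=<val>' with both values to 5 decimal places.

k=0: u−w=16.43900, u+w=-9.62500; √(b/2)=3.36898, √(2b)=6.73795; F=3.36898×16.439=55.38260, v=-9.62500/6.73795=-1.42848

0: F=55.38260 v=-1.42848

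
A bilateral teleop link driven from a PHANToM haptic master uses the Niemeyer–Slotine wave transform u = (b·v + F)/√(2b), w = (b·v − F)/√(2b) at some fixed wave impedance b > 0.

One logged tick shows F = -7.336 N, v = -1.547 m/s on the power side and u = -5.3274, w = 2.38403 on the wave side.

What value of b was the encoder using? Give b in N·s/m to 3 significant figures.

b = 1.81 N·s/m

u + w = -2.94337;  u + w = √(2b)·v, so √(2b) = -2.94337/(-1.547) = 1.90263.
b = (√(2b))²/2 = 3.62000/2 = 1.81000.
(Check via u − w = 2F/√(2b): u − w = -7.71143, 2F/√(2b) = -7.71143.)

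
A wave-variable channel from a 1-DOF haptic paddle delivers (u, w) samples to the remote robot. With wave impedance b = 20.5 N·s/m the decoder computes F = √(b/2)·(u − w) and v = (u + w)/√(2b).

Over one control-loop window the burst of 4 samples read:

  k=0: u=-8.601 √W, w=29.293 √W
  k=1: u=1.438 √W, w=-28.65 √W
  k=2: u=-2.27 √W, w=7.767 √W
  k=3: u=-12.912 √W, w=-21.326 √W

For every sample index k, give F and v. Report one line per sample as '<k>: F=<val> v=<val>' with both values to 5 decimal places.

0: F=-121.31999 v=3.23155
1: F=96.32860 v=-4.24980
2: F=-32.13408 v=0.85849
3: F=26.93794 v=-5.34708

k=0: u−w=-37.89400, u+w=20.69200; √(b/2)=3.20156, √(2b)=6.40312; F=3.20156×(-37.894)=-121.31999, v=20.69200/6.40312=3.23155
k=1: u−w=30.08800, u+w=-27.21200; √(b/2)=3.20156, √(2b)=6.40312; F=3.20156×30.088=96.32860, v=-27.21200/6.40312=-4.24980
k=2: u−w=-10.03700, u+w=5.49700; √(b/2)=3.20156, √(2b)=6.40312; F=3.20156×(-10.037)=-32.13408, v=5.49700/6.40312=0.85849
k=3: u−w=8.41400, u+w=-34.23800; √(b/2)=3.20156, √(2b)=6.40312; F=3.20156×8.414=26.93794, v=-34.23800/6.40312=-5.34708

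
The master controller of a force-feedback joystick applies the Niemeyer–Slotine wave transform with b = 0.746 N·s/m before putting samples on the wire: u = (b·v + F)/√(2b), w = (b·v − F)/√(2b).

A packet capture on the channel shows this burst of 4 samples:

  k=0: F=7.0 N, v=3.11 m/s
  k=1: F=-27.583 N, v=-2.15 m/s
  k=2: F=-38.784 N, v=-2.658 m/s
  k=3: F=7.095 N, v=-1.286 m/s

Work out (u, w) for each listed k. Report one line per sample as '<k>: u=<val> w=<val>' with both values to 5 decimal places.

0: u=7.63017 w=-3.83139
1: u=-23.89481 w=21.26864
2: u=-33.37513 w=30.12845
3: u=5.02315 w=-6.59396

k=0: b·v=0.746×3.11=2.32006; √(2b)=1.22147; u=(2.32006+7.0)/1.22147=7.63017, w=(2.32006−7.0)/1.22147=-3.83139
k=1: b·v=0.746×(-2.15)=-1.60390; √(2b)=1.22147; u=(-1.60390+(-27.583))/1.22147=-23.89481, w=(-1.60390−(-27.583))/1.22147=21.26864
k=2: b·v=0.746×(-2.658)=-1.98287; √(2b)=1.22147; u=(-1.98287+(-38.784))/1.22147=-33.37513, w=(-1.98287−(-38.784))/1.22147=30.12845
k=3: b·v=0.746×(-1.286)=-0.95936; √(2b)=1.22147; u=(-0.95936+7.095)/1.22147=5.02315, w=(-0.95936−7.095)/1.22147=-6.59396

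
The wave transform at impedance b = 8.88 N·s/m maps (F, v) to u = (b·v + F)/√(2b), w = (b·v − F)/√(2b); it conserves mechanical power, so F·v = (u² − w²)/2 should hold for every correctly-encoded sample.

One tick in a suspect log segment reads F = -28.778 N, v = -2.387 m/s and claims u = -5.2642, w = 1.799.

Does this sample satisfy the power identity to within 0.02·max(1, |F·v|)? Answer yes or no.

F·v = (-28.778)×(-2.387) = 68.6931 W.
(u² − w²)/2 = (27.7118 − 3.2364)/2 = 12.2377 W.
|Δ| = 56.4554;  2% of max(1, |F·v|) = 1.3739.

no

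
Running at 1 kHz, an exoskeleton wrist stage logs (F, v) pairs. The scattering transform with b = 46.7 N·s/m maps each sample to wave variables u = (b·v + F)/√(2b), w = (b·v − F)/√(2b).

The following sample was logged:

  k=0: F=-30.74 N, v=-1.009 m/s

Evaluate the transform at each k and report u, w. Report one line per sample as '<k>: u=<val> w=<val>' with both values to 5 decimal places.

k=0: b·v=46.7×(-1.009)=-47.12030; √(2b)=9.66437; u=(-47.12030+(-30.74))/9.66437=-8.05643, w=(-47.12030−(-30.74))/9.66437=-1.69492

0: u=-8.05643 w=-1.69492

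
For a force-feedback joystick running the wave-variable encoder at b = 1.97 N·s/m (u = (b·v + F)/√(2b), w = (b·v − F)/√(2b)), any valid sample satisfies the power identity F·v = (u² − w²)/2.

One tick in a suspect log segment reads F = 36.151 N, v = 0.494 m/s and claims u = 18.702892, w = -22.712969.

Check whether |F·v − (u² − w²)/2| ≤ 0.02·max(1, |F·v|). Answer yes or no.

F·v = 36.151×0.494 = 17.858594 W.
(u² − w²)/2 = (349.798169 − 515.878961)/2 = -83.040396 W.
|Δ| = 100.898990;  2% of max(1, |F·v|) = 0.357172.

no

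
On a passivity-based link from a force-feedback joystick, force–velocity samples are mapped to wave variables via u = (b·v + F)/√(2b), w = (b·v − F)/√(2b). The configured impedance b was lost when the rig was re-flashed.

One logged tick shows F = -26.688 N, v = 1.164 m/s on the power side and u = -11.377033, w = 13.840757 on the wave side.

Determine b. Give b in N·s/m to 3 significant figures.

u + w = 2.463724;  u + w = √(2b)·v, so √(2b) = 2.463724/1.164 = 2.116601.
b = (√(2b))²/2 = 4.480001/2 = 2.240001.
(Check via u − w = 2F/√(2b): u − w = -25.217790, 2F/√(2b) = -25.217786.)

b = 2.24 N·s/m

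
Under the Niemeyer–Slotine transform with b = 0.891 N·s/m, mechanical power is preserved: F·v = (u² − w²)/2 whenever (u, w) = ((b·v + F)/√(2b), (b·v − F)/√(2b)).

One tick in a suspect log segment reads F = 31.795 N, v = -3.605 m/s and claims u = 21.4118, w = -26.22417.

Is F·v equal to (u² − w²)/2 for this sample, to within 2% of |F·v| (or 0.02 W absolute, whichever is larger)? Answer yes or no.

yes

F·v = 31.795×(-3.605) = -114.62098 W.
(u² − w²)/2 = (458.46518 − 687.70709)/2 = -114.62096 W.
|Δ| = 0.00002;  2% of max(1, |F·v|) = 2.29242.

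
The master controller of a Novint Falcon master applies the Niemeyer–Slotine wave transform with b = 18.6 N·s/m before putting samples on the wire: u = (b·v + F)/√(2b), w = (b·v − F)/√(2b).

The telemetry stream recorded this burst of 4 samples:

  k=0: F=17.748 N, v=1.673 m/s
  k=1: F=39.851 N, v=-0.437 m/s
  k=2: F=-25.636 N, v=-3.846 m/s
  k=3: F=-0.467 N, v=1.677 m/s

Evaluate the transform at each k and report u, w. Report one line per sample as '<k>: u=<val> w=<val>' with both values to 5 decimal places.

k=0: b·v=18.6×1.673=31.11780; √(2b)=6.09918; u=(31.11780+17.748)/6.09918=8.01186, w=(31.11780−17.748)/6.09918=2.19207
k=1: b·v=18.6×(-0.437)=-8.12820; √(2b)=6.09918; u=(-8.12820+39.851)/6.09918=5.20116, w=(-8.12820−39.851)/6.09918=-7.86650
k=2: b·v=18.6×(-3.846)=-71.53560; √(2b)=6.09918; u=(-71.53560+(-25.636))/6.09918=-15.93191, w=(-71.53560−(-25.636))/6.09918=-7.52554
k=3: b·v=18.6×1.677=31.19220; √(2b)=6.09918; u=(31.19220+(-0.467))/6.09918=5.03759, w=(31.19220−(-0.467))/6.09918=5.19073

0: u=8.01186 w=2.19207
1: u=5.20116 w=-7.86650
2: u=-15.93191 w=-7.52554
3: u=5.03759 w=5.19073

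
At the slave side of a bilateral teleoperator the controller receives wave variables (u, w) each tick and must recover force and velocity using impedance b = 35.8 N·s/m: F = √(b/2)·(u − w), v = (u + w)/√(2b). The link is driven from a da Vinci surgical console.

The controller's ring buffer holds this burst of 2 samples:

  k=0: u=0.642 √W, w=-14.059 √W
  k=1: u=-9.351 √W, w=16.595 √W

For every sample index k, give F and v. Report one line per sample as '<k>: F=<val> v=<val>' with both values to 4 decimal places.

k=0: u−w=14.7010, u+w=-13.4170; √(b/2)=4.2308, √(2b)=8.4617; F=4.2308×14.701=62.1976, v=-13.4170/8.4617=-1.5856
k=1: u−w=-25.9460, u+w=7.2440; √(b/2)=4.2308, √(2b)=8.4617; F=4.2308×(-25.946)=-109.7734, v=7.2440/8.4617=0.8561

0: F=62.1976 v=-1.5856
1: F=-109.7734 v=0.8561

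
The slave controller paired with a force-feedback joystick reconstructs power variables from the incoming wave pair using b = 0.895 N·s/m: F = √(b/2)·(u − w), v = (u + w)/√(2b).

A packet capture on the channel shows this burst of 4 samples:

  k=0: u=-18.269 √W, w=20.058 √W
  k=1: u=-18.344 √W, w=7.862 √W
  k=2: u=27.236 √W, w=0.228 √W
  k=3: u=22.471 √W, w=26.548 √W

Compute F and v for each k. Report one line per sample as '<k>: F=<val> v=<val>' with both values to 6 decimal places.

k=0: u−w=-38.327000, u+w=1.789000; √(b/2)=0.668954, √(2b)=1.337909; F=0.668954×(-38.327)=-25.639016, v=1.789000/1.337909=1.337161
k=1: u−w=-26.206000, u+w=-10.482000; √(b/2)=0.668954, √(2b)=1.337909; F=0.668954×(-26.206)=-17.530619, v=-10.482000/1.337909=-7.834615
k=2: u−w=27.008000, u+w=27.464000; √(b/2)=0.668954, √(2b)=1.337909; F=0.668954×27.008=18.067121, v=27.464000/1.337909=20.527557
k=3: u−w=-4.077000, u+w=49.019000; √(b/2)=0.668954, √(2b)=1.337909; F=0.668954×(-4.077)=-2.727327, v=49.019000/1.337909=36.638521

0: F=-25.639016 v=1.337161
1: F=-17.530619 v=-7.834615
2: F=18.067121 v=20.527557
3: F=-2.727327 v=36.638521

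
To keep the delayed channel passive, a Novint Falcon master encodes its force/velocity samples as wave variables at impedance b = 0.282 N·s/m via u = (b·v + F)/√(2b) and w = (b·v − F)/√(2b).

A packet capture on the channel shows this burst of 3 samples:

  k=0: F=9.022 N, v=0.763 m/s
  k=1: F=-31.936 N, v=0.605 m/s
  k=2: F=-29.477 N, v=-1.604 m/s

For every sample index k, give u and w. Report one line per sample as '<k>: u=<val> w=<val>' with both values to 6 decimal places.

k=0: b·v=0.282×0.763=0.215166; √(2b)=0.750999; u=(0.215166+9.022)/0.750999=12.299832, w=(0.215166−9.022)/0.750999=-11.726820
k=1: b·v=0.282×0.605=0.170610; √(2b)=0.750999; u=(0.170610+(-31.936))/0.750999=-42.297494, w=(0.170610−(-31.936))/0.750999=42.751849
k=2: b·v=0.282×(-1.604)=-0.452328; √(2b)=0.750999; u=(-0.452328+(-29.477))/0.750999=-39.852669, w=(-0.452328−(-29.477))/0.750999=38.648066

0: u=12.299832 w=-11.726820
1: u=-42.297494 w=42.751849
2: u=-39.852669 w=38.648066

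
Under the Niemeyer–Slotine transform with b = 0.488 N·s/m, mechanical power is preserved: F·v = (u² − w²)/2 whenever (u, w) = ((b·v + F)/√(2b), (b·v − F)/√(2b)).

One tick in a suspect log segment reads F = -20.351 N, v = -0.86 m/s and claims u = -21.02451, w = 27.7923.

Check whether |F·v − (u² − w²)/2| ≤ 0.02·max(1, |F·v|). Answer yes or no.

no

F·v = (-20.351)×(-0.86) = 17.5019 W.
(u² − w²)/2 = (442.0300 − 772.4119)/2 = -165.1910 W.
|Δ| = 182.6928;  2% of max(1, |F·v|) = 0.3500.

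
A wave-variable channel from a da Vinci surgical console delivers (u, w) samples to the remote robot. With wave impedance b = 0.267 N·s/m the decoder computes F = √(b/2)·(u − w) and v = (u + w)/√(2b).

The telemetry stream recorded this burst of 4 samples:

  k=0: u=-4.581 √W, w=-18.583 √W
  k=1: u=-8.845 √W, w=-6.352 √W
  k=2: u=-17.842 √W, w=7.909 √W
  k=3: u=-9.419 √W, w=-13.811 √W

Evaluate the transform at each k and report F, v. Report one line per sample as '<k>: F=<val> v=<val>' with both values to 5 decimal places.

0: F=5.11600 v=-31.69881
1: F=-0.91088 v=-20.79636
2: F=-9.40881 v=-13.59283
3: F=1.60473 v=-31.78913

k=0: u−w=14.00200, u+w=-23.16400; √(b/2)=0.36538, √(2b)=0.73075; F=0.36538×14.002=5.11600, v=-23.16400/0.73075=-31.69881
k=1: u−w=-2.49300, u+w=-15.19700; √(b/2)=0.36538, √(2b)=0.73075; F=0.36538×(-2.493)=-0.91088, v=-15.19700/0.73075=-20.79636
k=2: u−w=-25.75100, u+w=-9.93300; √(b/2)=0.36538, √(2b)=0.73075; F=0.36538×(-25.751)=-9.40881, v=-9.93300/0.73075=-13.59283
k=3: u−w=4.39200, u+w=-23.23000; √(b/2)=0.36538, √(2b)=0.73075; F=0.36538×4.392=1.60473, v=-23.23000/0.73075=-31.78913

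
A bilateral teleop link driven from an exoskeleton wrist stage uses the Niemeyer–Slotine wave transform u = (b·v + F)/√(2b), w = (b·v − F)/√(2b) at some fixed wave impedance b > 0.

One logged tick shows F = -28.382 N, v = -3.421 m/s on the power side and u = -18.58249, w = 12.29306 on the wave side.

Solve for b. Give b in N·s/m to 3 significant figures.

u + w = -6.2894;  u + w = √(2b)·v, so √(2b) = -6.2894/(-3.421) = 1.8385.
b = (√(2b))²/2 = 3.3800/2 = 1.6900.
(Check via u − w = 2F/√(2b): u − w = -30.8756, 2F/√(2b) = -30.8756.)

b = 1.69 N·s/m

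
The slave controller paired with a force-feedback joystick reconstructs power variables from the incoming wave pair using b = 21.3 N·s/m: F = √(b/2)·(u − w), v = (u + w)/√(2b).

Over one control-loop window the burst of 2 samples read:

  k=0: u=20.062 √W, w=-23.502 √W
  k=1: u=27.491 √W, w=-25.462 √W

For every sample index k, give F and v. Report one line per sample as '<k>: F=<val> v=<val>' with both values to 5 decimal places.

k=0: u−w=43.56400, u+w=-3.44000; √(b/2)=3.26343, √(2b)=6.52687; F=3.26343×43.564=142.16823, v=-3.44000/6.52687=-0.52705
k=1: u−w=52.95300, u+w=2.02900; √(b/2)=3.26343, √(2b)=6.52687; F=3.26343×52.953=172.80861, v=2.02900/6.52687=0.31087

0: F=142.16823 v=-0.52705
1: F=172.80861 v=0.31087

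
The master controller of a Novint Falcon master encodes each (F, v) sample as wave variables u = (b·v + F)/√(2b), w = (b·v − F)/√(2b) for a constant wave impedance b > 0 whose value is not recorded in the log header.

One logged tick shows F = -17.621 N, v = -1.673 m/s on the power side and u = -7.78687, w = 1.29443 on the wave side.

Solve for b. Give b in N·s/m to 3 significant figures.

u + w = -6.4924;  u + w = √(2b)·v, so √(2b) = -6.4924/(-1.673) = 3.8807.
b = (√(2b))²/2 = 15.0600/2 = 7.5300.
(Check via u − w = 2F/√(2b): u − w = -9.0813, 2F/√(2b) = -9.0813.)

b = 7.53 N·s/m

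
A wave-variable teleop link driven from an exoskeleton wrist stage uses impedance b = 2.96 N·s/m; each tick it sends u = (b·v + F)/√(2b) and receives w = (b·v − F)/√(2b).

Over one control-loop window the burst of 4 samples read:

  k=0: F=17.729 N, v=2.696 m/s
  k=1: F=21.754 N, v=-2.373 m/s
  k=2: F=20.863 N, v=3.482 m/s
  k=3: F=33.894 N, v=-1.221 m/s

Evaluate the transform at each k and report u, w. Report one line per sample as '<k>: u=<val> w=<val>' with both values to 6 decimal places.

0: u=10.566400 w=-4.006749
1: u=6.053960 w=-11.827718
2: u=12.810676 w=-4.338604
3: u=12.444938 w=-15.415759

k=0: b·v=2.96×2.696=7.980160; √(2b)=2.433105; u=(7.980160+17.729)/2.433105=10.566400, w=(7.980160−17.729)/2.433105=-4.006749
k=1: b·v=2.96×(-2.373)=-7.024080; √(2b)=2.433105; u=(-7.024080+21.754)/2.433105=6.053960, w=(-7.024080−21.754)/2.433105=-11.827718
k=2: b·v=2.96×3.482=10.306720; √(2b)=2.433105; u=(10.306720+20.863)/2.433105=12.810676, w=(10.306720−20.863)/2.433105=-4.338604
k=3: b·v=2.96×(-1.221)=-3.614160; √(2b)=2.433105; u=(-3.614160+33.894)/2.433105=12.444938, w=(-3.614160−33.894)/2.433105=-15.415759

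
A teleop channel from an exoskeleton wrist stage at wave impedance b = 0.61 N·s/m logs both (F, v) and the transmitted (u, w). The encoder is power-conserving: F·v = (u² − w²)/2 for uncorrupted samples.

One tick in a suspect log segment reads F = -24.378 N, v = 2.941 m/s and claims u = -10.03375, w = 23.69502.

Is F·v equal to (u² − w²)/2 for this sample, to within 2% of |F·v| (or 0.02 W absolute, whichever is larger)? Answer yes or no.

no

F·v = (-24.378)×2.941 = -71.6957 W.
(u² − w²)/2 = (100.6761 − 561.4540)/2 = -230.3889 W.
|Δ| = 158.6932;  2% of max(1, |F·v|) = 1.4339.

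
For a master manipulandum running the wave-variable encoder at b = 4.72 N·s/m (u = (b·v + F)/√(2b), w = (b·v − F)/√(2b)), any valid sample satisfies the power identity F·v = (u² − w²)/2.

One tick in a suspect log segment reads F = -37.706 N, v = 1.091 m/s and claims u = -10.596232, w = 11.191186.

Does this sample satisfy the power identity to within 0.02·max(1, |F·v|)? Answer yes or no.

F·v = (-37.706)×1.091 = -41.137246 W.
(u² − w²)/2 = (112.280133 − 125.242644)/2 = -6.481256 W.
|Δ| = 34.655990;  2% of max(1, |F·v|) = 0.822745.

no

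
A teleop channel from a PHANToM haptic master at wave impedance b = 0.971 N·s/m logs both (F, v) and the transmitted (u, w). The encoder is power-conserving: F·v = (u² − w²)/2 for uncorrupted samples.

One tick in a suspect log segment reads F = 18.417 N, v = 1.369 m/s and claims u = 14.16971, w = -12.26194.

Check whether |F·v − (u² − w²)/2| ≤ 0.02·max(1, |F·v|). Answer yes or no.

F·v = 18.417×1.369 = 25.2129 W.
(u² − w²)/2 = (200.7807 − 150.3552)/2 = 25.2128 W.
|Δ| = 0.0001;  2% of max(1, |F·v|) = 0.5043.

yes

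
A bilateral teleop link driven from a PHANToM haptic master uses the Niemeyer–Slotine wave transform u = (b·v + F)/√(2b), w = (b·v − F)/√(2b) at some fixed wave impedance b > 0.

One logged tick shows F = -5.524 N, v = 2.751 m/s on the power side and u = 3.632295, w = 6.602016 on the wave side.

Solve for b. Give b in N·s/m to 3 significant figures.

u + w = 10.234311;  u + w = √(2b)·v, so √(2b) = 10.234311/2.751 = 3.720215.
b = (√(2b))²/2 = 13.839998/2 = 6.919999.
(Check via u − w = 2F/√(2b): u − w = -2.969721, 2F/√(2b) = -2.969721.)

b = 6.92 N·s/m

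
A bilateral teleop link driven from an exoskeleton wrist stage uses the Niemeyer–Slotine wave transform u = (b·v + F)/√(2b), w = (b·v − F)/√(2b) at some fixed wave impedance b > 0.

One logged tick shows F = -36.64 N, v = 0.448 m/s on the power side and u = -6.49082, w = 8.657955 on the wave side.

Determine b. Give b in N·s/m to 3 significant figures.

b = 11.7 N·s/m

u + w = 2.167135;  u + w = √(2b)·v, so √(2b) = 2.167135/0.448 = 4.837355.
b = (√(2b))²/2 = 23.400003/2 = 11.700001.
(Check via u − w = 2F/√(2b): u − w = -15.148775, 2F/√(2b) = -15.148775.)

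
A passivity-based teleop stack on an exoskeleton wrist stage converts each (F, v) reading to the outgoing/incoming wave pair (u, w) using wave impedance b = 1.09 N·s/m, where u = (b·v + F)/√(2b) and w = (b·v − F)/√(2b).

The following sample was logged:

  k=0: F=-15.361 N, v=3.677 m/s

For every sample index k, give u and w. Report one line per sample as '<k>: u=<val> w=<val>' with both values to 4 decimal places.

0: u=-7.6893 w=13.1183

k=0: b·v=1.09×3.677=4.0079; √(2b)=1.4765; u=(4.0079+(-15.361))/1.4765=-7.6893, w=(4.0079−(-15.361))/1.4765=13.1183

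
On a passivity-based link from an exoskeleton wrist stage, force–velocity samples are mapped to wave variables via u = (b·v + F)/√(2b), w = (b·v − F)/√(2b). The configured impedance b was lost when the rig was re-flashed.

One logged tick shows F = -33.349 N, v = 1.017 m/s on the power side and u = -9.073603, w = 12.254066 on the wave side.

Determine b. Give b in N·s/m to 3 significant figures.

u + w = 3.180463;  u + w = √(2b)·v, so √(2b) = 3.180463/1.017 = 3.127299.
b = (√(2b))²/2 = 9.779999/2 = 4.889999.
(Check via u − w = 2F/√(2b): u − w = -21.327669, 2F/√(2b) = -21.327670.)

b = 4.89 N·s/m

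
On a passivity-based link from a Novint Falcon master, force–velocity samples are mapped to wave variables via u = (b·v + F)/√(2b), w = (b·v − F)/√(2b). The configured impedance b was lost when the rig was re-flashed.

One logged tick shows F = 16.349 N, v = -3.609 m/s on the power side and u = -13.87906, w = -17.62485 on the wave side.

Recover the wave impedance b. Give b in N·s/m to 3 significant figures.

b = 38.1 N·s/m

u + w = -31.5039;  u + w = √(2b)·v, so √(2b) = -31.5039/(-3.609) = 8.7293.
b = (√(2b))²/2 = 76.2000/2 = 38.1000.
(Check via u − w = 2F/√(2b): u − w = 3.7458, 2F/√(2b) = 3.7458.)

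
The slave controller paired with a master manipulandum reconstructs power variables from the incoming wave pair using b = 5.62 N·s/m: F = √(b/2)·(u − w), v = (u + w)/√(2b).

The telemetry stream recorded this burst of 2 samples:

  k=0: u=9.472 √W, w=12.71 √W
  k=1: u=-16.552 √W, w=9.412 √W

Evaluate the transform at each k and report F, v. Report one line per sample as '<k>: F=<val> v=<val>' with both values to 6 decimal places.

0: F=-5.427877 v=6.616336
1: F=-43.523595 v=-2.129683

k=0: u−w=-3.238000, u+w=22.182000; √(b/2)=1.676305, √(2b)=3.352611; F=1.676305×(-3.238)=-5.427877, v=22.182000/3.352611=6.616336
k=1: u−w=-25.964000, u+w=-7.140000; √(b/2)=1.676305, √(2b)=3.352611; F=1.676305×(-25.964)=-43.523595, v=-7.140000/3.352611=-2.129683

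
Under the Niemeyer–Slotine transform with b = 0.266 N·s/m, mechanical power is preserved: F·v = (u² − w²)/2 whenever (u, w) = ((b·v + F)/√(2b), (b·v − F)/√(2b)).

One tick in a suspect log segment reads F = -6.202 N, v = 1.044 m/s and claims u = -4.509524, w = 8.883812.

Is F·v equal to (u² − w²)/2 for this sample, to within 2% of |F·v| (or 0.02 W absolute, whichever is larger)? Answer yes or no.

F·v = (-6.202)×1.044 = -6.474888 W.
(u² − w²)/2 = (20.335807 − 78.922116)/2 = -29.293154 W.
|Δ| = 22.818266;  2% of max(1, |F·v|) = 0.129498.

no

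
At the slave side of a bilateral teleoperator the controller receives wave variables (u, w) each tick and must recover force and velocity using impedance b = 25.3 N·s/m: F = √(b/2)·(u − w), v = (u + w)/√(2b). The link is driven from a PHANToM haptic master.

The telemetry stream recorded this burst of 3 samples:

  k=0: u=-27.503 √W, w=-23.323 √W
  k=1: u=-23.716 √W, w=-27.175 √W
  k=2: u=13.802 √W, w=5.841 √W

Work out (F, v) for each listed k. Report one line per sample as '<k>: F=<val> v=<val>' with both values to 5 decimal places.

k=0: u−w=-4.18000, u+w=-50.82600; √(b/2)=3.55668, √(2b)=7.11337; F=3.55668×(-4.18)=-14.86694, v=-50.82600/7.11337=-7.14514
k=1: u−w=3.45900, u+w=-50.89100; √(b/2)=3.55668, √(2b)=7.11337; F=3.55668×3.459=12.30257, v=-50.89100/7.11337=-7.15428
k=2: u−w=7.96100, u+w=19.64300; √(b/2)=3.55668, √(2b)=7.11337; F=3.55668×7.961=28.31476, v=19.64300/7.11337=2.76142

0: F=-14.86694 v=-7.14514
1: F=12.30257 v=-7.15428
2: F=28.31476 v=2.76142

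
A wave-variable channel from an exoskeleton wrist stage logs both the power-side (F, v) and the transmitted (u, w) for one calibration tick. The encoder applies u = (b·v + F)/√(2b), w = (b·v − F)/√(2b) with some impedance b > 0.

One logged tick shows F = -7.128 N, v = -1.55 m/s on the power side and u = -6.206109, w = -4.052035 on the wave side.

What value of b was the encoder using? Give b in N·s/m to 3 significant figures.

b = 21.9 N·s/m

u + w = -10.258144;  u + w = √(2b)·v, so √(2b) = -10.258144/(-1.55) = 6.618157.
b = (√(2b))²/2 = 43.800008/2 = 21.900004.
(Check via u − w = 2F/√(2b): u − w = -2.154074, 2F/√(2b) = -2.154074.)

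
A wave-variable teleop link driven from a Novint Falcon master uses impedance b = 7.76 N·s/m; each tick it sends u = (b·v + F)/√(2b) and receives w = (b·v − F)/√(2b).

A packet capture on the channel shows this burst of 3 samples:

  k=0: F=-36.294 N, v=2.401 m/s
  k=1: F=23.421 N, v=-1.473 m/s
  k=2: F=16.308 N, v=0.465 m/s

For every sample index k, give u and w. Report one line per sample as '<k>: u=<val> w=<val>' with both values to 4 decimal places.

0: u=-4.4833 w=13.9422
1: u=3.0436 w=-8.8466
2: u=5.0555 w=-3.2236

k=0: b·v=7.76×2.401=18.6318; √(2b)=3.9395; u=(18.6318+(-36.294))/3.9395=-4.4833, w=(18.6318−(-36.294))/3.9395=13.9422
k=1: b·v=7.76×(-1.473)=-11.4305; √(2b)=3.9395; u=(-11.4305+23.421)/3.9395=3.0436, w=(-11.4305−23.421)/3.9395=-8.8466
k=2: b·v=7.76×0.465=3.6084; √(2b)=3.9395; u=(3.6084+16.308)/3.9395=5.0555, w=(3.6084−16.308)/3.9395=-3.2236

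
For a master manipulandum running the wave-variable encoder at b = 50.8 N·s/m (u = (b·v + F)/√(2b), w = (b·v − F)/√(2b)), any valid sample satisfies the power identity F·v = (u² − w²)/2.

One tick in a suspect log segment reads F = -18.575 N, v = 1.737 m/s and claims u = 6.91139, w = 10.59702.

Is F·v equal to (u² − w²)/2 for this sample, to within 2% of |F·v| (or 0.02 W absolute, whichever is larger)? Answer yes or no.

yes

F·v = (-18.575)×1.737 = -32.2648 W.
(u² − w²)/2 = (47.7673 − 112.2968)/2 = -32.2648 W.
|Δ| = 0.0000;  2% of max(1, |F·v|) = 0.6453.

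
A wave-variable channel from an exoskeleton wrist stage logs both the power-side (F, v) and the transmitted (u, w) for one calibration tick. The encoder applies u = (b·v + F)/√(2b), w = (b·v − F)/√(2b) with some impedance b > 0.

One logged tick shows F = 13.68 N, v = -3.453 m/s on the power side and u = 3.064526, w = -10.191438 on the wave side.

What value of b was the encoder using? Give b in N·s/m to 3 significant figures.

u + w = -7.126912;  u + w = √(2b)·v, so √(2b) = -7.126912/(-3.453) = 2.063977.
b = (√(2b))²/2 = 4.260000/2 = 2.130000.
(Check via u − w = 2F/√(2b): u − w = 13.255964, 2F/√(2b) = 13.255963.)

b = 2.13 N·s/m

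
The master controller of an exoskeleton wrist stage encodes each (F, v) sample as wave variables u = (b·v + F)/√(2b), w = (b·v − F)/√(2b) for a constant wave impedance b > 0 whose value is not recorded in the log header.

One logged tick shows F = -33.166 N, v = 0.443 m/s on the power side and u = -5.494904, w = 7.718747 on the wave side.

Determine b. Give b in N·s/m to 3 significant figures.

u + w = 2.223843;  u + w = √(2b)·v, so √(2b) = 2.223843/0.443 = 5.019962.
b = (√(2b))²/2 = 25.200015/2 = 12.600007.
(Check via u − w = 2F/√(2b): u − w = -13.213651, 2F/√(2b) = -13.213647.)

b = 12.6 N·s/m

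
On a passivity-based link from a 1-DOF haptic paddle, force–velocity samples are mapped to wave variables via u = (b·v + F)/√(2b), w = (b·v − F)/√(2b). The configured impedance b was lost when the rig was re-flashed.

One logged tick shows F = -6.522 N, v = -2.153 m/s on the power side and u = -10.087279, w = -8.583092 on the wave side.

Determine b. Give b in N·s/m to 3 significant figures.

u + w = -18.670371;  u + w = √(2b)·v, so √(2b) = -18.670371/(-2.153) = 8.671793.
b = (√(2b))²/2 = 75.199999/2 = 37.600000.
(Check via u − w = 2F/√(2b): u − w = -1.504187, 2F/√(2b) = -1.504187.)

b = 37.6 N·s/m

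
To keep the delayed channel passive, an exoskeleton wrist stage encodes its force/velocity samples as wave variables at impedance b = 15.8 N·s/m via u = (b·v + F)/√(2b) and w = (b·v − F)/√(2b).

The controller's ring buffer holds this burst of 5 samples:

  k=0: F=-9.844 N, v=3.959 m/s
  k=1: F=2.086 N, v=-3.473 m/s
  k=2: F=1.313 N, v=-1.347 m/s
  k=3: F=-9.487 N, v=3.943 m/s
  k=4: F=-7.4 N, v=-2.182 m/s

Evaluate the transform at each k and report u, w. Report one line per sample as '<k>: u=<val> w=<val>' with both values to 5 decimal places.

0: u=9.37637 w=12.87871
1: u=-9.39046 w=-10.13262
2: u=-3.55243 w=-4.01958
3: u=9.39490 w=12.77023
4: u=-7.44933 w=-4.81653

k=0: b·v=15.8×3.959=62.55220; √(2b)=5.62139; u=(62.55220+(-9.844))/5.62139=9.37637, w=(62.55220−(-9.844))/5.62139=12.87871
k=1: b·v=15.8×(-3.473)=-54.87340; √(2b)=5.62139; u=(-54.87340+2.086)/5.62139=-9.39046, w=(-54.87340−2.086)/5.62139=-10.13262
k=2: b·v=15.8×(-1.347)=-21.28260; √(2b)=5.62139; u=(-21.28260+1.313)/5.62139=-3.55243, w=(-21.28260−1.313)/5.62139=-4.01958
k=3: b·v=15.8×3.943=62.29940; √(2b)=5.62139; u=(62.29940+(-9.487))/5.62139=9.39490, w=(62.29940−(-9.487))/5.62139=12.77023
k=4: b·v=15.8×(-2.182)=-34.47560; √(2b)=5.62139; u=(-34.47560+(-7.4))/5.62139=-7.44933, w=(-34.47560−(-7.4))/5.62139=-4.81653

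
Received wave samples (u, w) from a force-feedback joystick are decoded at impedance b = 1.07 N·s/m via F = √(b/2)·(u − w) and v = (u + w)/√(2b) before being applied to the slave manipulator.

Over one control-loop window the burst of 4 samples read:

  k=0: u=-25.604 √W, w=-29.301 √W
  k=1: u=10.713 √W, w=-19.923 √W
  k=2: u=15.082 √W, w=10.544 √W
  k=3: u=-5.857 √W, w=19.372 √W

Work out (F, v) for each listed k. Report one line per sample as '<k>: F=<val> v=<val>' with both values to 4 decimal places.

0: F=2.7041 v=-37.5323
1: F=22.4083 v=-6.2958
2: F=3.3193 v=17.5176
3: F=-18.4534 v=9.2387

k=0: u−w=3.6970, u+w=-54.9050; √(b/2)=0.7314, √(2b)=1.4629; F=0.7314×3.697=2.7041, v=-54.9050/1.4629=-37.5323
k=1: u−w=30.6360, u+w=-9.2100; √(b/2)=0.7314, √(2b)=1.4629; F=0.7314×30.636=22.4083, v=-9.2100/1.4629=-6.2958
k=2: u−w=4.5380, u+w=25.6260; √(b/2)=0.7314, √(2b)=1.4629; F=0.7314×4.538=3.3193, v=25.6260/1.4629=17.5176
k=3: u−w=-25.2290, u+w=13.5150; √(b/2)=0.7314, √(2b)=1.4629; F=0.7314×(-25.229)=-18.4534, v=13.5150/1.4629=9.2387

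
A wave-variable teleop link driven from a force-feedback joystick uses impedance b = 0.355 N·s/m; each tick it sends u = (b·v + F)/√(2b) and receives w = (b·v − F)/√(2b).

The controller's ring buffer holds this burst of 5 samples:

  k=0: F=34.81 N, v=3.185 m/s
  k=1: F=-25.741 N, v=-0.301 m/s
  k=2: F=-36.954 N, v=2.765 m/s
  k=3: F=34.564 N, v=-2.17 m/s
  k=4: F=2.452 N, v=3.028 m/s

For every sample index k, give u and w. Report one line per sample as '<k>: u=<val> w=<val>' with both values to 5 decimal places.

0: u=42.65373 w=-39.97001
1: u=-30.67576 w=30.42213
2: u=-42.69141 w=45.02124
3: u=40.10568 w=-41.93416
4: u=4.18571 w=-1.63427

k=0: b·v=0.355×3.185=1.13067; √(2b)=0.84261; u=(1.13067+34.81)/0.84261=42.65373, w=(1.13067−34.81)/0.84261=-39.97001
k=1: b·v=0.355×(-0.301)=-0.10685; √(2b)=0.84261; u=(-0.10685+(-25.741))/0.84261=-30.67576, w=(-0.10685−(-25.741))/0.84261=30.42213
k=2: b·v=0.355×2.765=0.98157; √(2b)=0.84261; u=(0.98157+(-36.954))/0.84261=-42.69141, w=(0.98157−(-36.954))/0.84261=45.02124
k=3: b·v=0.355×(-2.17)=-0.77035; √(2b)=0.84261; u=(-0.77035+34.564)/0.84261=40.10568, w=(-0.77035−34.564)/0.84261=-41.93416
k=4: b·v=0.355×3.028=1.07494; √(2b)=0.84261; u=(1.07494+2.452)/0.84261=4.18571, w=(1.07494−2.452)/0.84261=-1.63427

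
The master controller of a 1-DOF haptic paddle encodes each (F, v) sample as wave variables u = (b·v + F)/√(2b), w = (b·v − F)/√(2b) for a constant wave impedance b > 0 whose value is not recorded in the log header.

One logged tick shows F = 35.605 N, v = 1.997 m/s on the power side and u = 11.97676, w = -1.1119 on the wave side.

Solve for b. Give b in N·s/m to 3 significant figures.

b = 14.8 N·s/m

u + w = 10.86486;  u + w = √(2b)·v, so √(2b) = 10.86486/1.997 = 5.44059.
b = (√(2b))²/2 = 29.60003/2 = 14.80001.
(Check via u − w = 2F/√(2b): u − w = 13.08866, 2F/√(2b) = 13.08865.)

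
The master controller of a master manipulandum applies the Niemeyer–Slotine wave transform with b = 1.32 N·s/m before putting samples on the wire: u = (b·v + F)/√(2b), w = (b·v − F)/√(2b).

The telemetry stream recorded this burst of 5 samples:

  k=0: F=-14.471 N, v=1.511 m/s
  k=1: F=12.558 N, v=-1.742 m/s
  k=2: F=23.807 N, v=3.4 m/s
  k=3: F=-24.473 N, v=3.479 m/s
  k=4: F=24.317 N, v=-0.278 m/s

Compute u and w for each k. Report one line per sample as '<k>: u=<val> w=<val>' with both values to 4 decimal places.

0: u=-7.6787 w=10.1338
1: u=6.3137 w=-9.1441
2: u=17.4144 w=-11.8900
3: u=-12.2357 w=17.8884
4: u=14.7402 w=-15.1919

k=0: b·v=1.32×1.511=1.9945; √(2b)=1.6248; u=(1.9945+(-14.471))/1.6248=-7.6787, w=(1.9945−(-14.471))/1.6248=10.1338
k=1: b·v=1.32×(-1.742)=-2.2994; √(2b)=1.6248; u=(-2.2994+12.558)/1.6248=6.3137, w=(-2.2994−12.558)/1.6248=-9.1441
k=2: b·v=1.32×3.4=4.4880; √(2b)=1.6248; u=(4.4880+23.807)/1.6248=17.4144, w=(4.4880−23.807)/1.6248=-11.8900
k=3: b·v=1.32×3.479=4.5923; √(2b)=1.6248; u=(4.5923+(-24.473))/1.6248=-12.2357, w=(4.5923−(-24.473))/1.6248=17.8884
k=4: b·v=1.32×(-0.278)=-0.3670; √(2b)=1.6248; u=(-0.3670+24.317)/1.6248=14.7402, w=(-0.3670−24.317)/1.6248=-15.1919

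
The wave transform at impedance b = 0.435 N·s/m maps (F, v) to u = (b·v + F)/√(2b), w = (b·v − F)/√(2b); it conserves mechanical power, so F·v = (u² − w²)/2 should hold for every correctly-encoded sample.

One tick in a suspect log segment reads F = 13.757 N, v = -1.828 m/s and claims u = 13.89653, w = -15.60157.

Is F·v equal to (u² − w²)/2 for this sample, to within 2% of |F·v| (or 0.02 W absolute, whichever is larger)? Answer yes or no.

yes

F·v = 13.757×(-1.828) = -25.14780 W.
(u² − w²)/2 = (193.11355 − 243.40899)/2 = -25.14772 W.
|Δ| = 0.00008;  2% of max(1, |F·v|) = 0.50296.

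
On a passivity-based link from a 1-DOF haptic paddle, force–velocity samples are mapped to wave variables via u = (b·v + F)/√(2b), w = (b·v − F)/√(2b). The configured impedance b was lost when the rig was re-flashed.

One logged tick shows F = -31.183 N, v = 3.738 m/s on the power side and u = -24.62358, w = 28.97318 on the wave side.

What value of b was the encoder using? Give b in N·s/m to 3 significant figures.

u + w = 4.34960;  u + w = √(2b)·v, so √(2b) = 4.34960/3.738 = 1.16362.
b = (√(2b))²/2 = 1.35400/2 = 0.67700.
(Check via u − w = 2F/√(2b): u − w = -53.59676, 2F/√(2b) = -53.59668.)

b = 0.677 N·s/m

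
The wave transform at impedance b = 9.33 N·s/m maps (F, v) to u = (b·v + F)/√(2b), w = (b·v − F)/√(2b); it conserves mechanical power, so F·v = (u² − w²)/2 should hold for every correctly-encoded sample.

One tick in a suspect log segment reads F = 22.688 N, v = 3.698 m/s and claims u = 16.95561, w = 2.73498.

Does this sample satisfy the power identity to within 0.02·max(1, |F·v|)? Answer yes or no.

F·v = 22.688×3.698 = 83.9002 W.
(u² − w²)/2 = (287.4927 − 7.4801)/2 = 140.0063 W.
|Δ| = 56.1061;  2% of max(1, |F·v|) = 1.6780.

no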